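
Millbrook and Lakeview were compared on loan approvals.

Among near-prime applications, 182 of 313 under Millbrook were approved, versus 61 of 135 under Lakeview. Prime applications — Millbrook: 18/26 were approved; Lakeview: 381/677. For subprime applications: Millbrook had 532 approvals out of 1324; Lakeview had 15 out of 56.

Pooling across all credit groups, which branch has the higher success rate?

Lakeview

Near-prime: Millbrook 182/313 = 58.1%, Lakeview 61/135 = 45.2% → Millbrook
Prime: Millbrook 18/26 = 69.2%, Lakeview 381/677 = 56.3% → Millbrook
Subprime: Millbrook 532/1324 = 40.2%, Lakeview 15/56 = 26.8% → Millbrook
Overall: Millbrook 732/1663 = 44.0%, Lakeview 457/868 = 52.6% → Lakeview
(Millbrook wins every credit group but Lakeview wins overall — Millbrook's applications skew toward the low-rate subprime group.)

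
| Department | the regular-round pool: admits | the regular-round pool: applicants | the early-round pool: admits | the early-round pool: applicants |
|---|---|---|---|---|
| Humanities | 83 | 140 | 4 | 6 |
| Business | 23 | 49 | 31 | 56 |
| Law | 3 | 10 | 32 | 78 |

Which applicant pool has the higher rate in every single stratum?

Humanities: the regular-round pool 83/140 = 59.3%, the early-round pool 4/6 = 66.7% → the early-round pool
Business: the regular-round pool 23/49 = 46.9%, the early-round pool 31/56 = 55.4% → the early-round pool
Law: the regular-round pool 3/10 = 30.0%, the early-round pool 32/78 = 41.0% → the early-round pool
The early-round pool has the higher rate in all 3 groups.

the early-round pool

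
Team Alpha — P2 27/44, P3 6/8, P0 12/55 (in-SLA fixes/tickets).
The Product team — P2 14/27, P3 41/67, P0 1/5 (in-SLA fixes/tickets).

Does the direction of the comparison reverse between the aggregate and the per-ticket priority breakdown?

Yes

P2: Team Alpha 27/44 = 61.4%, the Product team 14/27 = 51.9% → Team Alpha
P3: Team Alpha 6/8 = 75.0%, the Product team 41/67 = 61.2% → Team Alpha
P0: Team Alpha 12/55 = 21.8%, the Product team 1/5 = 20.0% → Team Alpha
Overall: Team Alpha 45/107 = 42.1%, the Product team 56/99 = 56.6% → the Product team
Team Alpha wins each ticket group but the Product team wins overall — the comparison reverses. Team Alpha's tickets skew toward P0, which has a lower base rate.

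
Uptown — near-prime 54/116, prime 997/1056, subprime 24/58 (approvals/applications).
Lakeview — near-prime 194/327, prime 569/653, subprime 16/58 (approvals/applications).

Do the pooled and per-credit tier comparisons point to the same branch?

No

Near-prime: Uptown 54/116 = 46.6%, Lakeview 194/327 = 59.3% → Lakeview
Prime: Uptown 997/1056 = 94.4%, Lakeview 569/653 = 87.1% → Uptown
Subprime: Uptown 24/58 = 41.4%, Lakeview 16/58 = 27.6% → Uptown
Overall: Uptown 1075/1230 = 87.4%, Lakeview 779/1038 = 75.0% → Uptown
Neither sweeps: Uptown wins 2 of 3 groups, Lakeview wins 1. Uptown wins overall but not every group — no Simpson reversal.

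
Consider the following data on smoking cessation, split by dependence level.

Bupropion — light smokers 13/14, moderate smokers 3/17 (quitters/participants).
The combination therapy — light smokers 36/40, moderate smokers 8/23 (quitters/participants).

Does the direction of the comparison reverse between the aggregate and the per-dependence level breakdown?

Light smokers: bupropion 13/14 = 92.9%, the combination therapy 36/40 = 90.0% → bupropion
Moderate smokers: bupropion 3/17 = 17.6%, the combination therapy 8/23 = 34.8% → the combination therapy
Overall: bupropion 16/31 = 51.6%, the combination therapy 44/63 = 69.8% → the combination therapy
Neither sweeps: bupropion wins 1 of 2 groups, the combination therapy wins 1. The combination therapy wins overall but not every group — no Simpson reversal.

No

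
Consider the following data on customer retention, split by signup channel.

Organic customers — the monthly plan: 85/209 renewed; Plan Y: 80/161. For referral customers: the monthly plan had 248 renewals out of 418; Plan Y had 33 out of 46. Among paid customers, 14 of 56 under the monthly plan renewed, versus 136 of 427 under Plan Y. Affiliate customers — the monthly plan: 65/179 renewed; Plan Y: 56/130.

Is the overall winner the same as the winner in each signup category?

No

Organic: the monthly plan 85/209 = 40.7%, Plan Y 80/161 = 49.7% → Plan Y
Referral: the monthly plan 248/418 = 59.3%, Plan Y 33/46 = 71.7% → Plan Y
Paid: the monthly plan 14/56 = 25.0%, Plan Y 136/427 = 31.9% → Plan Y
Affiliate: the monthly plan 65/179 = 36.3%, Plan Y 56/130 = 43.1% → Plan Y
Overall: the monthly plan 412/862 = 47.8%, Plan Y 305/764 = 39.9% → the monthly plan
Plan Y wins each signup group but the monthly plan wins overall — the comparison reverses. Plan Y's customers skew toward paid, which has a lower base rate.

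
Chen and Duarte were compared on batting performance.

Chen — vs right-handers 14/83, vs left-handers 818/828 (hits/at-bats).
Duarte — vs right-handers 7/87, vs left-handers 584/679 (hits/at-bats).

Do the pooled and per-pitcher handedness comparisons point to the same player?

Yes

Vs right-handers: Chen 14/83 = 16.9%, Duarte 7/87 = 8.0% → Chen
Vs left-handers: Chen 818/828 = 98.8%, Duarte 584/679 = 86.0% → Chen
Overall: Chen 832/911 = 91.3%, Duarte 591/766 = 77.2% → Chen
Chen wins overall and in every pitcher group — no reversal.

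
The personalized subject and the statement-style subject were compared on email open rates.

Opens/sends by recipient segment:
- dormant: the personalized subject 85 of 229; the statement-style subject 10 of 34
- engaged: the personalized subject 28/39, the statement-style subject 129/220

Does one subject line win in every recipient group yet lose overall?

Dormant: the personalized subject 85/229 = 37.1%, the statement-style subject 10/34 = 29.4% → the personalized subject
Engaged: the personalized subject 28/39 = 71.8%, the statement-style subject 129/220 = 58.6% → the personalized subject
Overall: the personalized subject 113/268 = 42.2%, the statement-style subject 139/254 = 54.7% → the statement-style subject
The personalized subject wins each recipient group but the statement-style subject wins overall — the comparison reverses. The personalized subject's sends skew toward dormant, which has a lower base rate.

Yes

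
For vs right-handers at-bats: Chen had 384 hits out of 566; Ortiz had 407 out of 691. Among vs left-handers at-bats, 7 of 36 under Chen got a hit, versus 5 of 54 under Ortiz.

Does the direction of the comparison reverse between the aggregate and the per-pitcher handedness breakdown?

Vs right-handers: Chen 384/566 = 67.8%, Ortiz 407/691 = 58.9% → Chen
Vs left-handers: Chen 7/36 = 19.4%, Ortiz 5/54 = 9.3% → Chen
Overall: Chen 391/602 = 65.0%, Ortiz 412/745 = 55.3% → Chen
Chen wins overall and in every pitcher group — no reversal.

No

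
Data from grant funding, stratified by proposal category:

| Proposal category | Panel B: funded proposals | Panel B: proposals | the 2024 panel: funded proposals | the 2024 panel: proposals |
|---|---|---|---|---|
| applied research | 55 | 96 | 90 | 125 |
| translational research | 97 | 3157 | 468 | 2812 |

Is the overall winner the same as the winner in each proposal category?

Yes

Applied research: Panel B 55/96 = 57.3%, the 2024 panel 90/125 = 72.0% → the 2024 panel
Translational research: Panel B 97/3157 = 3.1%, the 2024 panel 468/2812 = 16.6% → the 2024 panel
Overall: Panel B 152/3253 = 4.7%, the 2024 panel 558/2937 = 19.0% → the 2024 panel
The 2024 panel wins overall and in every proposal group — no reversal.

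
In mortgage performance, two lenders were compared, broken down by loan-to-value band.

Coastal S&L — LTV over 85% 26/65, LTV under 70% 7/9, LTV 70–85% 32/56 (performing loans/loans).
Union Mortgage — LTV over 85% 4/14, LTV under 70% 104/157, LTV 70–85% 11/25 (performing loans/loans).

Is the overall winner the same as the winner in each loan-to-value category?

LTV over 85%: Coastal S&L 26/65 = 40.0%, Union Mortgage 4/14 = 28.6% → Coastal S&L
LTV under 70%: Coastal S&L 7/9 = 77.8%, Union Mortgage 104/157 = 66.2% → Coastal S&L
LTV 70–85%: Coastal S&L 32/56 = 57.1%, Union Mortgage 11/25 = 44.0% → Coastal S&L
Overall: Coastal S&L 65/130 = 50.0%, Union Mortgage 119/196 = 60.7% → Union Mortgage
Coastal S&L wins each loan-to-value group but Union Mortgage wins overall — the comparison reverses. Coastal S&L's loans skew toward LTV over 85%, which has a lower base rate.

No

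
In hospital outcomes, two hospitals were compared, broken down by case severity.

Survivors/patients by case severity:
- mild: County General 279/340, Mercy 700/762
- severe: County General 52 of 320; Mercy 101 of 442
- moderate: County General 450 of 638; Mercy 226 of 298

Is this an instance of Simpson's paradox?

No

Mild: County General 279/340 = 82.1%, Mercy 700/762 = 91.9% → Mercy
Severe: County General 52/320 = 16.2%, Mercy 101/442 = 22.9% → Mercy
Moderate: County General 450/638 = 70.5%, Mercy 226/298 = 75.8% → Mercy
Overall: County General 781/1298 = 60.2%, Mercy 1027/1502 = 68.4% → Mercy
Mercy wins overall and in every case group — no reversal.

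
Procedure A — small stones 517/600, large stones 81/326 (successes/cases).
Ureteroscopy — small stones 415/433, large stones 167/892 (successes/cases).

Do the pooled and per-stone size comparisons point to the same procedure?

Small stones: Procedure A 517/600 = 86.2%, ureteroscopy 415/433 = 95.8% → ureteroscopy
Large stones: Procedure A 81/326 = 24.8%, ureteroscopy 167/892 = 18.7% → Procedure A
Overall: Procedure A 598/926 = 64.6%, ureteroscopy 582/1325 = 43.9% → Procedure A
Neither sweeps: Procedure A wins 1 of 2 groups, ureteroscopy wins 1. Procedure A wins overall but not every group — no Simpson reversal.

No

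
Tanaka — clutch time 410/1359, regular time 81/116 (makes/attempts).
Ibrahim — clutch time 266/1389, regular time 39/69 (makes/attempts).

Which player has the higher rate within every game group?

Clutch time: Tanaka 410/1359 = 30.2%, Ibrahim 266/1389 = 19.2% → Tanaka
Regular time: Tanaka 81/116 = 69.8%, Ibrahim 39/69 = 56.5% → Tanaka
Tanaka has the higher rate in both groups.

Tanaka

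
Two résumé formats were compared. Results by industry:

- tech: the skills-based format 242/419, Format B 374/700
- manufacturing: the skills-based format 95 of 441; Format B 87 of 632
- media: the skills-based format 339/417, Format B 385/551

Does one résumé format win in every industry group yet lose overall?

No

Tech: the skills-based format 242/419 = 57.8%, Format B 374/700 = 53.4% → the skills-based format
Manufacturing: the skills-based format 95/441 = 21.5%, Format B 87/632 = 13.8% → the skills-based format
Media: the skills-based format 339/417 = 81.3%, Format B 385/551 = 69.9% → the skills-based format
Overall: the skills-based format 676/1277 = 52.9%, Format B 846/1883 = 44.9% → the skills-based format
The skills-based format wins overall and in every industry group — no reversal.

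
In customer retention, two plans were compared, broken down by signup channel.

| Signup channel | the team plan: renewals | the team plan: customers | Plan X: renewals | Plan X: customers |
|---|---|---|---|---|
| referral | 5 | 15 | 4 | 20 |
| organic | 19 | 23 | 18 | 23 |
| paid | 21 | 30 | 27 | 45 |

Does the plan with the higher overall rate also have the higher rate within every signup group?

Referral: the team plan 5/15 = 33.3%, Plan X 4/20 = 20.0% → the team plan
Organic: the team plan 19/23 = 82.6%, Plan X 18/23 = 78.3% → the team plan
Paid: the team plan 21/30 = 70.0%, Plan X 27/45 = 60.0% → the team plan
Overall: the team plan 45/68 = 66.2%, Plan X 49/88 = 55.7% → the team plan
The team plan wins overall and in every signup group — no reversal.

Yes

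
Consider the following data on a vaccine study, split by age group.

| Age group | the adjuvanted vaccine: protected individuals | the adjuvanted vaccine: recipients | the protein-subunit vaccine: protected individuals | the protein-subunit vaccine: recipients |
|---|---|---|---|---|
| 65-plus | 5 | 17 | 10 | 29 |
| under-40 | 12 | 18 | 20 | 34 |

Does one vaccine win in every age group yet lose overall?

65-plus: the adjuvanted vaccine 5/17 = 29.4%, the protein-subunit vaccine 10/29 = 34.5% → the protein-subunit vaccine
Under-40: the adjuvanted vaccine 12/18 = 66.7%, the protein-subunit vaccine 20/34 = 58.8% → the adjuvanted vaccine
Overall: the adjuvanted vaccine 17/35 = 48.6%, the protein-subunit vaccine 30/63 = 47.6% → the adjuvanted vaccine
Neither sweeps: the adjuvanted vaccine wins 1 of 2 groups, the protein-subunit vaccine wins 1. The adjuvanted vaccine wins overall but not every group — no Simpson reversal.

No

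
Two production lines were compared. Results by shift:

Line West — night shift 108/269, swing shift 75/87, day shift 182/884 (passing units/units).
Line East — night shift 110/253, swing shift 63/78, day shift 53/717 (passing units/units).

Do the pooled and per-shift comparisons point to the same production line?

No

Night shift: Line West 108/269 = 40.1%, Line East 110/253 = 43.5% → Line East
Swing shift: Line West 75/87 = 86.2%, Line East 63/78 = 80.8% → Line West
Day shift: Line West 182/884 = 20.6%, Line East 53/717 = 7.4% → Line West
Overall: Line West 365/1240 = 29.4%, Line East 226/1048 = 21.6% → Line West
Neither sweeps: Line West wins 2 of 3 groups, Line East wins 1. Line West wins overall but not every group — no Simpson reversal.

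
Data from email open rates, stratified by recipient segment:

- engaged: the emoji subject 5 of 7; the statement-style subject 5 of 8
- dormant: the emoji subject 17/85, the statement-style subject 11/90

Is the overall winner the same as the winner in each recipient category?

Yes

Engaged: the emoji subject 5/7 = 71.4%, the statement-style subject 5/8 = 62.5% → the emoji subject
Dormant: the emoji subject 17/85 = 20.0%, the statement-style subject 11/90 = 12.2% → the emoji subject
Overall: the emoji subject 22/92 = 23.9%, the statement-style subject 16/98 = 16.3% → the emoji subject
The emoji subject wins overall and in every recipient group — no reversal.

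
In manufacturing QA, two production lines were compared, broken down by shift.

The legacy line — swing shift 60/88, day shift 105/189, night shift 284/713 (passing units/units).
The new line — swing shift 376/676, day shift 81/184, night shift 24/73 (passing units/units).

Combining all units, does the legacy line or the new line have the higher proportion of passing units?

the new line

Swing shift: the legacy line 60/88 = 68.2%, the new line 376/676 = 55.6% → the legacy line
Day shift: the legacy line 105/189 = 55.6%, the new line 81/184 = 44.0% → the legacy line
Night shift: the legacy line 284/713 = 39.8%, the new line 24/73 = 32.9% → the legacy line
Overall: the legacy line 449/990 = 45.4%, the new line 481/933 = 51.6% → the new line
(The legacy line wins every shift group but the new line wins overall — the legacy line's units skew toward the low-rate night shift group.)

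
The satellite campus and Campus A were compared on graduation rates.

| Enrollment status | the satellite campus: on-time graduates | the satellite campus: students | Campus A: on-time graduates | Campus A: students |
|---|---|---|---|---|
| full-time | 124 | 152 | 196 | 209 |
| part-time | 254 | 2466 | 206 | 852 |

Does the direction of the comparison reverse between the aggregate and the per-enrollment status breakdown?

Full-time: the satellite campus 124/152 = 81.6%, Campus A 196/209 = 93.8% → Campus A
Part-time: the satellite campus 254/2466 = 10.3%, Campus A 206/852 = 24.2% → Campus A
Overall: the satellite campus 378/2618 = 14.4%, Campus A 402/1061 = 37.9% → Campus A
Campus A wins overall and in every enrollment group — no reversal.

No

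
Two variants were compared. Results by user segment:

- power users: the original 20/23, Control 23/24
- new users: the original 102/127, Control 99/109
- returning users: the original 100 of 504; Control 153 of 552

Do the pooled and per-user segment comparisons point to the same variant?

Power users: the original 20/23 = 87.0%, Control 23/24 = 95.8% → Control
New users: the original 102/127 = 80.3%, Control 99/109 = 90.8% → Control
Returning users: the original 100/504 = 19.8%, Control 153/552 = 27.7% → Control
Overall: the original 222/654 = 33.9%, Control 275/685 = 40.1% → Control
Control wins overall and in every user group — no reversal.

Yes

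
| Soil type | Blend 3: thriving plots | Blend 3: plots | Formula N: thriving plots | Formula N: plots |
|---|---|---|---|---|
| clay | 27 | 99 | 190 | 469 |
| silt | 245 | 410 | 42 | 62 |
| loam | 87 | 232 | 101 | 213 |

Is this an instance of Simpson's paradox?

Clay: Blend 3 27/99 = 27.3%, Formula N 190/469 = 40.5% → Formula N
Silt: Blend 3 245/410 = 59.8%, Formula N 42/62 = 67.7% → Formula N
Loam: Blend 3 87/232 = 37.5%, Formula N 101/213 = 47.4% → Formula N
Overall: Blend 3 359/741 = 48.4%, Formula N 333/744 = 44.8% → Blend 3
Formula N wins each soil group but Blend 3 wins overall — the comparison reverses. Formula N's plots skew toward clay, which has a lower base rate.

Yes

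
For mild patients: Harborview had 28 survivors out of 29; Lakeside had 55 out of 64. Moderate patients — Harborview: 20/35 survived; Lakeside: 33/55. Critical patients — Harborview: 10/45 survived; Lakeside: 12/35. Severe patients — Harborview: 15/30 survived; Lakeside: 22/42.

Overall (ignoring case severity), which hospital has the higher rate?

Lakeside

Mild: Harborview 28/29 = 96.6%, Lakeside 55/64 = 85.9% → Harborview
Moderate: Harborview 20/35 = 57.1%, Lakeside 33/55 = 60.0% → Lakeside
Critical: Harborview 10/45 = 22.2%, Lakeside 12/35 = 34.3% → Lakeside
Severe: Harborview 15/30 = 50.0%, Lakeside 22/42 = 52.4% → Lakeside
Overall: Harborview 73/139 = 52.5%, Lakeside 122/196 = 62.2% → Lakeside
(Neither sweeps every case group, but Lakeside has the higher pooled rate.)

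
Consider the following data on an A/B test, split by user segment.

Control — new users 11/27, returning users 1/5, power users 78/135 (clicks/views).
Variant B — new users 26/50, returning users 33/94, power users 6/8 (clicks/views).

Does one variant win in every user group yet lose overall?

New users: Control 11/27 = 40.7%, Variant B 26/50 = 52.0% → Variant B
Returning users: Control 1/5 = 20.0%, Variant B 33/94 = 35.1% → Variant B
Power users: Control 78/135 = 57.8%, Variant B 6/8 = 75.0% → Variant B
Overall: Control 90/167 = 53.9%, Variant B 65/152 = 42.8% → Control
Variant B wins each user group but Control wins overall — the comparison reverses. Variant B's views skew toward returning users, which has a lower base rate.

Yes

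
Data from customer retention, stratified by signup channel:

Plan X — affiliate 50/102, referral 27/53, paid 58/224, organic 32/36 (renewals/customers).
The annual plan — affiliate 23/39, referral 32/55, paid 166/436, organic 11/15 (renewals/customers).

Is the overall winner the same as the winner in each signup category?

No

Affiliate: Plan X 50/102 = 49.0%, the annual plan 23/39 = 59.0% → the annual plan
Referral: Plan X 27/53 = 50.9%, the annual plan 32/55 = 58.2% → the annual plan
Paid: Plan X 58/224 = 25.9%, the annual plan 166/436 = 38.1% → the annual plan
Organic: Plan X 32/36 = 88.9%, the annual plan 11/15 = 73.3% → Plan X
Overall: Plan X 167/415 = 40.2%, the annual plan 232/545 = 42.6% → the annual plan
Neither sweeps: Plan X wins 1 of 4 groups, the annual plan wins 3. The annual plan wins overall but not every group — no Simpson reversal.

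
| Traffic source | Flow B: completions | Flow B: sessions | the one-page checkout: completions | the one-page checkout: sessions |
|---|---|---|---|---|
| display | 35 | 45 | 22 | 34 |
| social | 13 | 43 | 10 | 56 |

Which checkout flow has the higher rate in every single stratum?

Display: Flow B 35/45 = 77.8%, the one-page checkout 22/34 = 64.7% → Flow B
Social: Flow B 13/43 = 30.2%, the one-page checkout 10/56 = 17.9% → Flow B
Flow B has the higher rate in both groups.

Flow B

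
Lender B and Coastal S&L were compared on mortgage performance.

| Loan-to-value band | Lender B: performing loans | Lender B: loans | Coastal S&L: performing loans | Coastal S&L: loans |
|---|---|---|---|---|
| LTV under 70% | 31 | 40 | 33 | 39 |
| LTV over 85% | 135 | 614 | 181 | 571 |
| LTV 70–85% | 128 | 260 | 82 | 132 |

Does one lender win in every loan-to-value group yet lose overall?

No

LTV under 70%: Lender B 31/40 = 77.5%, Coastal S&L 33/39 = 84.6% → Coastal S&L
LTV over 85%: Lender B 135/614 = 22.0%, Coastal S&L 181/571 = 31.7% → Coastal S&L
LTV 70–85%: Lender B 128/260 = 49.2%, Coastal S&L 82/132 = 62.1% → Coastal S&L
Overall: Lender B 294/914 = 32.2%, Coastal S&L 296/742 = 39.9% → Coastal S&L
Coastal S&L wins overall and in every loan-to-value group — no reversal.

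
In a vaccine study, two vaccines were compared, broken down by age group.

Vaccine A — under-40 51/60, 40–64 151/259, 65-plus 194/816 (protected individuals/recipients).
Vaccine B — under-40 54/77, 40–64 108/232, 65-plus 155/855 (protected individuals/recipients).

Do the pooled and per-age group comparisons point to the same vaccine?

Under-40: Vaccine A 51/60 = 85.0%, Vaccine B 54/77 = 70.1% → Vaccine A
40–64: Vaccine A 151/259 = 58.3%, Vaccine B 108/232 = 46.6% → Vaccine A
65-plus: Vaccine A 194/816 = 23.8%, Vaccine B 155/855 = 18.1% → Vaccine A
Overall: Vaccine A 396/1135 = 34.9%, Vaccine B 317/1164 = 27.2% → Vaccine A
Vaccine A wins overall and in every age group — no reversal.

Yes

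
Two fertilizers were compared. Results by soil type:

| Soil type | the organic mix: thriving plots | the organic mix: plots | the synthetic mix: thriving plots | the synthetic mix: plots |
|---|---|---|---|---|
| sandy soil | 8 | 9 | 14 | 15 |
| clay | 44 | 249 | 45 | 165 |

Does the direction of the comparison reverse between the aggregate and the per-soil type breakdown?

No

Sandy soil: the organic mix 8/9 = 88.9%, the synthetic mix 14/15 = 93.3% → the synthetic mix
Clay: the organic mix 44/249 = 17.7%, the synthetic mix 45/165 = 27.3% → the synthetic mix
Overall: the organic mix 52/258 = 20.2%, the synthetic mix 59/180 = 32.8% → the synthetic mix
The synthetic mix wins overall and in every soil group — no reversal.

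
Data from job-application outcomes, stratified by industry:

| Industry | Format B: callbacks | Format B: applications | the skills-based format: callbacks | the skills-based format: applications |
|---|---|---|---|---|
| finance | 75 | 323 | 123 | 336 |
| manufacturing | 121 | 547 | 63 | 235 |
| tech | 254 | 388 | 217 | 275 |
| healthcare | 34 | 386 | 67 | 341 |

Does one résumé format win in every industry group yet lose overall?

Finance: Format B 75/323 = 23.2%, the skills-based format 123/336 = 36.6% → the skills-based format
Manufacturing: Format B 121/547 = 22.1%, the skills-based format 63/235 = 26.8% → the skills-based format
Tech: Format B 254/388 = 65.5%, the skills-based format 217/275 = 78.9% → the skills-based format
Healthcare: Format B 34/386 = 8.8%, the skills-based format 67/341 = 19.6% → the skills-based format
Overall: Format B 484/1644 = 29.4%, the skills-based format 470/1187 = 39.6% → the skills-based format
The skills-based format wins overall and in every industry group — no reversal.

No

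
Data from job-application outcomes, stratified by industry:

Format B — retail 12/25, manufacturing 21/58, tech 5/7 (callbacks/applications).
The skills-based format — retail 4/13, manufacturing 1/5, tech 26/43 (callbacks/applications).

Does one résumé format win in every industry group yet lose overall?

Yes

Retail: Format B 12/25 = 48.0%, the skills-based format 4/13 = 30.8% → Format B
Manufacturing: Format B 21/58 = 36.2%, the skills-based format 1/5 = 20.0% → Format B
Tech: Format B 5/7 = 71.4%, the skills-based format 26/43 = 60.5% → Format B
Overall: Format B 38/90 = 42.2%, the skills-based format 31/61 = 50.8% → the skills-based format
Format B wins each industry group but the skills-based format wins overall — the comparison reverses. Format B's applications skew toward manufacturing, which has a lower base rate.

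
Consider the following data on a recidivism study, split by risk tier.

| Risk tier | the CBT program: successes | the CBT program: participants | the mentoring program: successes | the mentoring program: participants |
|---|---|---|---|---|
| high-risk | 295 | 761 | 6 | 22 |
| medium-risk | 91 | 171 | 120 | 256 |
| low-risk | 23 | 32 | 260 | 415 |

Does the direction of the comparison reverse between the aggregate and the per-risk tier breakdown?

High-risk: the CBT program 295/761 = 38.8%, the mentoring program 6/22 = 27.3% → the CBT program
Medium-risk: the CBT program 91/171 = 53.2%, the mentoring program 120/256 = 46.9% → the CBT program
Low-risk: the CBT program 23/32 = 71.9%, the mentoring program 260/415 = 62.7% → the CBT program
Overall: the CBT program 409/964 = 42.4%, the mentoring program 386/693 = 55.7% → the mentoring program
The CBT program wins each risk group but the mentoring program wins overall — the comparison reverses. The CBT program's participants skew toward high-risk, which has a lower base rate.

Yes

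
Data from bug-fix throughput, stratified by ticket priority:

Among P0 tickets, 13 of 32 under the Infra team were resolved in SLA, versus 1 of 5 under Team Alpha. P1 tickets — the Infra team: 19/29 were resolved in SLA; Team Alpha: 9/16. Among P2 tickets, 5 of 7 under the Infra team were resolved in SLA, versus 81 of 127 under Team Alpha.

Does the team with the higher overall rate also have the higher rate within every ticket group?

No

P0: the Infra team 13/32 = 40.6%, Team Alpha 1/5 = 20.0% → the Infra team
P1: the Infra team 19/29 = 65.5%, Team Alpha 9/16 = 56.2% → the Infra team
P2: the Infra team 5/7 = 71.4%, Team Alpha 81/127 = 63.8% → the Infra team
Overall: the Infra team 37/68 = 54.4%, Team Alpha 91/148 = 61.5% → Team Alpha
The Infra team wins each ticket group but Team Alpha wins overall — the comparison reverses. The Infra team's tickets skew toward P0, which has a lower base rate.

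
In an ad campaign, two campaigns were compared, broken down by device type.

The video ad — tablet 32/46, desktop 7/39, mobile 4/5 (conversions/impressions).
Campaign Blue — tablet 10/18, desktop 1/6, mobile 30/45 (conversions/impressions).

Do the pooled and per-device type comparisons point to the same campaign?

Tablet: the video ad 32/46 = 69.6%, Campaign Blue 10/18 = 55.6% → the video ad
Desktop: the video ad 7/39 = 17.9%, Campaign Blue 1/6 = 16.7% → the video ad
Mobile: the video ad 4/5 = 80.0%, Campaign Blue 30/45 = 66.7% → the video ad
Overall: the video ad 43/90 = 47.8%, Campaign Blue 41/69 = 59.4% → Campaign Blue
The video ad wins each device group but Campaign Blue wins overall — the comparison reverses. The video ad's impressions skew toward desktop, which has a lower base rate.

No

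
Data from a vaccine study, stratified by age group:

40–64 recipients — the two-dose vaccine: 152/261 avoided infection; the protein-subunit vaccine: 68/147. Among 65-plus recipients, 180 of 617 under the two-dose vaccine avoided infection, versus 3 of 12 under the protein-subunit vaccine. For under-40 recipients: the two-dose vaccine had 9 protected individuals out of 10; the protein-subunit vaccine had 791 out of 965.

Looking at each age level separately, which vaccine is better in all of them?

the two-dose vaccine

40–64: the two-dose vaccine 152/261 = 58.2%, the protein-subunit vaccine 68/147 = 46.3% → the two-dose vaccine
65-plus: the two-dose vaccine 180/617 = 29.2%, the protein-subunit vaccine 3/12 = 25.0% → the two-dose vaccine
Under-40: the two-dose vaccine 9/10 = 90.0%, the protein-subunit vaccine 791/965 = 82.0% → the two-dose vaccine
The two-dose vaccine has the higher rate in all 3 groups.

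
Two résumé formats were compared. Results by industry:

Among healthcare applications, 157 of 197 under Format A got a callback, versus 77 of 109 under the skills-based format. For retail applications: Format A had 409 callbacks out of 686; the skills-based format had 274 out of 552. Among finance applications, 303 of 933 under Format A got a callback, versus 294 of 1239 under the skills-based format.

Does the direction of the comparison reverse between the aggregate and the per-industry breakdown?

No

Healthcare: Format A 157/197 = 79.7%, the skills-based format 77/109 = 70.6% → Format A
Retail: Format A 409/686 = 59.6%, the skills-based format 274/552 = 49.6% → Format A
Finance: Format A 303/933 = 32.5%, the skills-based format 294/1239 = 23.7% → Format A
Overall: Format A 869/1816 = 47.9%, the skills-based format 645/1900 = 33.9% → Format A
Format A wins overall and in every industry group — no reversal.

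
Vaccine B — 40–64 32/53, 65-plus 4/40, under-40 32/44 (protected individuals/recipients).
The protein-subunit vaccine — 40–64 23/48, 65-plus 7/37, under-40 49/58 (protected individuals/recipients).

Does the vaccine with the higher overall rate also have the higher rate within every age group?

40–64: Vaccine B 32/53 = 60.4%, the protein-subunit vaccine 23/48 = 47.9% → Vaccine B
65-plus: Vaccine B 4/40 = 10.0%, the protein-subunit vaccine 7/37 = 18.9% → the protein-subunit vaccine
Under-40: Vaccine B 32/44 = 72.7%, the protein-subunit vaccine 49/58 = 84.5% → the protein-subunit vaccine
Overall: Vaccine B 68/137 = 49.6%, the protein-subunit vaccine 79/143 = 55.2% → the protein-subunit vaccine
Neither sweeps: Vaccine B wins 1 of 3 groups, the protein-subunit vaccine wins 2. The protein-subunit vaccine wins overall but not every group — no Simpson reversal.

No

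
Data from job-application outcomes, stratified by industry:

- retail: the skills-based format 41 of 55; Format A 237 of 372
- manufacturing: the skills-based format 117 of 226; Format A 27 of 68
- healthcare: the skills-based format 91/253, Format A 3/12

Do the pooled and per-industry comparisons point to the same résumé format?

Retail: the skills-based format 41/55 = 74.5%, Format A 237/372 = 63.7% → the skills-based format
Manufacturing: the skills-based format 117/226 = 51.8%, Format A 27/68 = 39.7% → the skills-based format
Healthcare: the skills-based format 91/253 = 36.0%, Format A 3/12 = 25.0% → the skills-based format
Overall: the skills-based format 249/534 = 46.6%, Format A 267/452 = 59.1% → Format A
The skills-based format wins each industry group but Format A wins overall — the comparison reverses. The skills-based format's applications skew toward healthcare, which has a lower base rate.

No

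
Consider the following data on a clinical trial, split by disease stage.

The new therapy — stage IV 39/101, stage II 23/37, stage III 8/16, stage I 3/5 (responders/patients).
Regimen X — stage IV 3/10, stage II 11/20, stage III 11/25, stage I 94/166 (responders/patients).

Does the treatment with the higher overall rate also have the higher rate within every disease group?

No

Stage IV: the new therapy 39/101 = 38.6%, Regimen X 3/10 = 30.0% → the new therapy
Stage II: the new therapy 23/37 = 62.2%, Regimen X 11/20 = 55.0% → the new therapy
Stage III: the new therapy 8/16 = 50.0%, Regimen X 11/25 = 44.0% → the new therapy
Stage I: the new therapy 3/5 = 60.0%, Regimen X 94/166 = 56.6% → the new therapy
Overall: the new therapy 73/159 = 45.9%, Regimen X 119/221 = 53.8% → Regimen X
The new therapy wins each disease group but Regimen X wins overall — the comparison reverses. The new therapy's patients skew toward stage IV, which has a lower base rate.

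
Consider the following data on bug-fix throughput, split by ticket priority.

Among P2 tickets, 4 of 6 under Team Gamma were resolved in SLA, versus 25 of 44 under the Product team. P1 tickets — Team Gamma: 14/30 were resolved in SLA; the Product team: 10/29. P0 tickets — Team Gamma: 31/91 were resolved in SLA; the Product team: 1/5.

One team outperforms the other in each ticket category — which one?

Team Gamma

P2: Team Gamma 4/6 = 66.7%, the Product team 25/44 = 56.8% → Team Gamma
P1: Team Gamma 14/30 = 46.7%, the Product team 10/29 = 34.5% → Team Gamma
P0: Team Gamma 31/91 = 34.1%, the Product team 1/5 = 20.0% → Team Gamma
Team Gamma has the higher rate in all 3 groups.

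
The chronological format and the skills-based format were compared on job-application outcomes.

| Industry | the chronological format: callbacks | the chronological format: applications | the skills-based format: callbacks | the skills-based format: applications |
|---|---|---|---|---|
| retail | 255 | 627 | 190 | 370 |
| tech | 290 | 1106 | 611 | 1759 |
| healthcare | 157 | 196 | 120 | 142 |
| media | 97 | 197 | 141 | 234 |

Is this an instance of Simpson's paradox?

Retail: the chronological format 255/627 = 40.7%, the skills-based format 190/370 = 51.4% → the skills-based format
Tech: the chronological format 290/1106 = 26.2%, the skills-based format 611/1759 = 34.7% → the skills-based format
Healthcare: the chronological format 157/196 = 80.1%, the skills-based format 120/142 = 84.5% → the skills-based format
Media: the chronological format 97/197 = 49.2%, the skills-based format 141/234 = 60.3% → the skills-based format
Overall: the chronological format 799/2126 = 37.6%, the skills-based format 1062/2505 = 42.4% → the skills-based format
The skills-based format wins overall and in every industry group — no reversal.

No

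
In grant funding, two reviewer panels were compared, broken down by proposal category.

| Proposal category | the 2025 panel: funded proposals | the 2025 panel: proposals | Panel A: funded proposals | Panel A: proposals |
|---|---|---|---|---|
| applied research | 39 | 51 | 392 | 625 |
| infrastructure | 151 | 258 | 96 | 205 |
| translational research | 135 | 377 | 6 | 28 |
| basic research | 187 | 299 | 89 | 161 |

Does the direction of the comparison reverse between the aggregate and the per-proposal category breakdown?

Applied research: the 2025 panel 39/51 = 76.5%, Panel A 392/625 = 62.7% → the 2025 panel
Infrastructure: the 2025 panel 151/258 = 58.5%, Panel A 96/205 = 46.8% → the 2025 panel
Translational research: the 2025 panel 135/377 = 35.8%, Panel A 6/28 = 21.4% → the 2025 panel
Basic research: the 2025 panel 187/299 = 62.5%, Panel A 89/161 = 55.3% → the 2025 panel
Overall: the 2025 panel 512/985 = 52.0%, Panel A 583/1019 = 57.2% → Panel A
The 2025 panel wins each proposal group but Panel A wins overall — the comparison reverses. The 2025 panel's proposals skew toward translational research, which has a lower base rate.

Yes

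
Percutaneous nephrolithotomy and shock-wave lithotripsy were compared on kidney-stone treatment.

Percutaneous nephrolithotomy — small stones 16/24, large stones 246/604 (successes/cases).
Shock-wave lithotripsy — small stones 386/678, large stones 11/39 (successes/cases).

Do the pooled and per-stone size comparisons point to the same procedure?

Small stones: percutaneous nephrolithotomy 16/24 = 66.7%, shock-wave lithotripsy 386/678 = 56.9% → percutaneous nephrolithotomy
Large stones: percutaneous nephrolithotomy 246/604 = 40.7%, shock-wave lithotripsy 11/39 = 28.2% → percutaneous nephrolithotomy
Overall: percutaneous nephrolithotomy 262/628 = 41.7%, shock-wave lithotripsy 397/717 = 55.4% → shock-wave lithotripsy
Percutaneous nephrolithotomy wins each stone group but shock-wave lithotripsy wins overall — the comparison reverses. Percutaneous nephrolithotomy's cases skew toward large stones, which has a lower base rate.

No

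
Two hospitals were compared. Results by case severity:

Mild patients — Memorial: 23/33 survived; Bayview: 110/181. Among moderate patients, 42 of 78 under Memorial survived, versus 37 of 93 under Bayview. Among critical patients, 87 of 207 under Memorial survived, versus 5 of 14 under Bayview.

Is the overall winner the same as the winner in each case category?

Mild: Memorial 23/33 = 69.7%, Bayview 110/181 = 60.8% → Memorial
Moderate: Memorial 42/78 = 53.8%, Bayview 37/93 = 39.8% → Memorial
Critical: Memorial 87/207 = 42.0%, Bayview 5/14 = 35.7% → Memorial
Overall: Memorial 152/318 = 47.8%, Bayview 152/288 = 52.8% → Bayview
Memorial wins each case group but Bayview wins overall — the comparison reverses. Memorial's patients skew toward critical, which has a lower base rate.

No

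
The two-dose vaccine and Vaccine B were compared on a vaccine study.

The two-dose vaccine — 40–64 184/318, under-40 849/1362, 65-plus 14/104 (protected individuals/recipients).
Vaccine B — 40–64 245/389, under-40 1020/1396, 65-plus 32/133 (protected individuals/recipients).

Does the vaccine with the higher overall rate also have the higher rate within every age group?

40–64: the two-dose vaccine 184/318 = 57.9%, Vaccine B 245/389 = 63.0% → Vaccine B
Under-40: the two-dose vaccine 849/1362 = 62.3%, Vaccine B 1020/1396 = 73.1% → Vaccine B
65-plus: the two-dose vaccine 14/104 = 13.5%, Vaccine B 32/133 = 24.1% → Vaccine B
Overall: the two-dose vaccine 1047/1784 = 58.7%, Vaccine B 1297/1918 = 67.6% → Vaccine B
Vaccine B wins overall and in every age group — no reversal.

Yes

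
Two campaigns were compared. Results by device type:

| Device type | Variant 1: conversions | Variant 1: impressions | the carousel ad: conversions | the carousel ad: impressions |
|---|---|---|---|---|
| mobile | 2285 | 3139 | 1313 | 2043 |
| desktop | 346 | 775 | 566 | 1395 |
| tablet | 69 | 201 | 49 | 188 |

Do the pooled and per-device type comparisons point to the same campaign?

Yes

Mobile: Variant 1 2285/3139 = 72.8%, the carousel ad 1313/2043 = 64.3% → Variant 1
Desktop: Variant 1 346/775 = 44.6%, the carousel ad 566/1395 = 40.6% → Variant 1
Tablet: Variant 1 69/201 = 34.3%, the carousel ad 49/188 = 26.1% → Variant 1
Overall: Variant 1 2700/4115 = 65.6%, the carousel ad 1928/3626 = 53.2% → Variant 1
Variant 1 wins overall and in every device group — no reversal.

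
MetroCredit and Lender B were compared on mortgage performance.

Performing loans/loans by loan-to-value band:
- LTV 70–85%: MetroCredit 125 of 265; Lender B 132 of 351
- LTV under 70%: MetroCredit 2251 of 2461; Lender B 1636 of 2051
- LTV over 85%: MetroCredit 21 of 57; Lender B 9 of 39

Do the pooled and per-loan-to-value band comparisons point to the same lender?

LTV 70–85%: MetroCredit 125/265 = 47.2%, Lender B 132/351 = 37.6% → MetroCredit
LTV under 70%: MetroCredit 2251/2461 = 91.5%, Lender B 1636/2051 = 79.8% → MetroCredit
LTV over 85%: MetroCredit 21/57 = 36.8%, Lender B 9/39 = 23.1% → MetroCredit
Overall: MetroCredit 2397/2783 = 86.1%, Lender B 1777/2441 = 72.8% → MetroCredit
MetroCredit wins overall and in every loan-to-value group — no reversal.

Yes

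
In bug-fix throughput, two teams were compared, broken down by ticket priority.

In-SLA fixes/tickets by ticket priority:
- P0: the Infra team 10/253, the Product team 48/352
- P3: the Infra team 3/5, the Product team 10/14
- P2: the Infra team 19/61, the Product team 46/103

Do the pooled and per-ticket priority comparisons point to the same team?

Yes

P0: the Infra team 10/253 = 4.0%, the Product team 48/352 = 13.6% → the Product team
P3: the Infra team 3/5 = 60.0%, the Product team 10/14 = 71.4% → the Product team
P2: the Infra team 19/61 = 31.1%, the Product team 46/103 = 44.7% → the Product team
Overall: the Infra team 32/319 = 10.0%, the Product team 104/469 = 22.2% → the Product team
The Product team wins overall and in every ticket group — no reversal.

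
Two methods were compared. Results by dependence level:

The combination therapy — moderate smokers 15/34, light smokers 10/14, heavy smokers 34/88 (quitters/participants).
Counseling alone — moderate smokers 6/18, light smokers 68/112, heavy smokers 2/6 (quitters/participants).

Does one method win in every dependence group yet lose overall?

Yes

Moderate smokers: the combination therapy 15/34 = 44.1%, counseling alone 6/18 = 33.3% → the combination therapy
Light smokers: the combination therapy 10/14 = 71.4%, counseling alone 68/112 = 60.7% → the combination therapy
Heavy smokers: the combination therapy 34/88 = 38.6%, counseling alone 2/6 = 33.3% → the combination therapy
Overall: the combination therapy 59/136 = 43.4%, counseling alone 76/136 = 55.9% → counseling alone
The combination therapy wins each dependence group but counseling alone wins overall — the comparison reverses. The combination therapy's participants skew toward heavy smokers, which has a lower base rate.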